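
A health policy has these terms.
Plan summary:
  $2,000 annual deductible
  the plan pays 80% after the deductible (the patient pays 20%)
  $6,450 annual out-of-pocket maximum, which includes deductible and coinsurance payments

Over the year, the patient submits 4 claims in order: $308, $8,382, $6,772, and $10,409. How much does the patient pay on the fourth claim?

Claim 1 — $308: all of it applies to the deductible. Patient pays $308; OOP now $308.
Claim 2 — $8,382: $1,692 finishes the deductible; $6,690 goes to coinsurance; patient's 20% is $1,338. Cost to patient: $3,030. OOP to date $3,338.
Claim 3 — $6,772: deductible met; 20% of $6,772 = $1,354.40. Cost to patient: $1,354.40. OOP to date $4,692.40.
Claim 4 — $10,409: 20% coinsurance on $10,409 = $2,081.80. That would push OOP to $6,774.20, over the $6,450 cap, so patient pays $6,450 − $4,692.40 = $1,757.60.

$1,757.60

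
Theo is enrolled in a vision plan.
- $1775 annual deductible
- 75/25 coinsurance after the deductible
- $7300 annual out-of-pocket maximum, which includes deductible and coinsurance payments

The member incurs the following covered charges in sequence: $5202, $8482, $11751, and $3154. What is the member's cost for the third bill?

$2547.75

Claim 1 ($5202): $1775 finishes the deductible; $3427 goes to coinsurance; member's 25% is $856.75. Member pays $2631.75; OOP now $2631.75.
Claim 2 ($8482): 25% coinsurance on $8482 = $2120.50. Cost to member: $2120.50. OOP to date $4752.25.
Claim 3 ($11751): deductible already satisfied, so member's share is 25% × $11751 = $2937.75. Adding that to $4752.25 gives $7690, past the $7300 cap; member pays only $7300 − $4752.25 = $2547.75.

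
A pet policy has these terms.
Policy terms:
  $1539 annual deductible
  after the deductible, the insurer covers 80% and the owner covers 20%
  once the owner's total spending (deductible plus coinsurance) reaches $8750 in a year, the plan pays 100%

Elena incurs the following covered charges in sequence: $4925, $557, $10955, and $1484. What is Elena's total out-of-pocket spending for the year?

#1 ($4925): deductible takes $1539, $3386 remains; 20% of $3386 = $677.20. Cost to owner: $2216.20. OOP to date $2216.20.
#2 ($557): 20% coinsurance on $557 = $111.40. Owner pays $111.40; OOP now $2327.60.
#3 ($10955): deductible met; 20% of $10955 = $2191. Owner pays $2191; OOP now $4518.60.
#4 ($1484): deductible met; 20% of $1484 = $296.80. Cost to owner: $296.80. OOP to date $4815.40.
Total paid by the owner: $2216.20 + $111.40 + $2191 + $296.80 = $4815.40.

$4815.40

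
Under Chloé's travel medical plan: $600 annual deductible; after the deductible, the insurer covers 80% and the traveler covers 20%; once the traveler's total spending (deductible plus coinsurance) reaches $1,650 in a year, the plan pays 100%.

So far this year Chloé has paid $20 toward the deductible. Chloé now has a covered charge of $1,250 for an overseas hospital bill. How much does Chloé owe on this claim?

Remaining deductible: $600 − $20 = $580.
The remaining $670 (= $1,250 − $580) moves to coinsurance.
Coinsurance: $670 × 20% = $134.
That puts the traveler's cost at $580 + $134 = $714 before any cap.
Year-to-date out-of-pocket becomes $20 + $714 = $734, still under the $1,650 maximum, so no cap applies.

$714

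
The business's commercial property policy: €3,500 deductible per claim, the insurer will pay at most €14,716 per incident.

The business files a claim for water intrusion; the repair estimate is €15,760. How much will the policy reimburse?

After the deductible, €15,760 − €3,500 = €12,260 remains.
€12,260 ≤ €14,716, so the limit doesn't bind; insurer pays €12,260.

€12,260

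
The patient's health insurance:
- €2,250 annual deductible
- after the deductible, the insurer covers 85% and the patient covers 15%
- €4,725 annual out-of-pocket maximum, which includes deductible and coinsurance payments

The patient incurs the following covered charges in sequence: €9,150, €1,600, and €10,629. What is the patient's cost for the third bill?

Claim 1 — €9,150: €2,250 finishes the deductible; €6,900 goes to coinsurance; coinsurance €6,900 × 15% = €1,035. Patient pays €3,285; OOP now €3,285.
Claim 2 — €1,600: 15% coinsurance on €1,600 = €240. Cost to patient: €240. OOP to date €3,525.
Claim 3 — €10,629: deductible already satisfied, so patient's share is 15% × €10,629 = €1,594.35. OOP would hit €5,119.35 > €4,725, so the cap limits the patient to €4,725 − €3,525 = €1,200.

€1,200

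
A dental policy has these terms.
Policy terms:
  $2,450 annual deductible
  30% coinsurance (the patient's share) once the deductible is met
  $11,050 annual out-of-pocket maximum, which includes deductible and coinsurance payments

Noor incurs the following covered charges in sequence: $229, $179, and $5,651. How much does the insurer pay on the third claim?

$2,526.30

Claim 1 ($229): entire amount goes to the deductible. Patient pays $229; OOP now $229. Plan pays $229 − $229 = $0.
Claim 2 ($179): fully absorbed by the deductible. Patient pays $179; OOP now $408. Insurer: $179 − $179 = $0.
Claim 3 ($5,651): $2,042 finishes the deductible; $3,609 goes to coinsurance; 30% of $3,609 = $1,082.70. Patient pays $3,124.70; OOP now $3,532.70. Insurer: $5,651 − $3,124.70 = $2,526.30.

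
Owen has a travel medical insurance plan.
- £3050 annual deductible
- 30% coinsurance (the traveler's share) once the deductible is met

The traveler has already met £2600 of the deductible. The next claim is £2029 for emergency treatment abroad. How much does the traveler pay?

£923.70

Deductible still to meet: £3050 − £2600 = £450.
That leaves £2029 − £450 = £1579 for coinsurance.
Coinsurance: £1579 × 30% = £473.70.
Traveler responsibility: £450 + £473.70 = £923.70.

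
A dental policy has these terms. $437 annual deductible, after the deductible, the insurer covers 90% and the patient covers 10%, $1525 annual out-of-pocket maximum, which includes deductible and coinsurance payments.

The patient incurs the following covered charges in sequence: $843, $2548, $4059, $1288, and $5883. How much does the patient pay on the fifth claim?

Bill 1, $843: $437 to deductible, leaving $406; 10% of $406 = $40.60. Patient owes $477.60 (running OOP $477.60).
Bill 2, $2548: deductible already satisfied, so patient's share is 10% × $2548 = $254.80. Cost to patient: $254.80. OOP to date $732.40.
Bill 3, $4059: deductible met; 10% of $4059 = $405.90. Patient pays $405.90; OOP now $1138.30.
Bill 4, $1288: deductible met; 10% of $1288 = $128.80. Patient pays $128.80; OOP now $1267.10.
Bill 5, $5883: deductible already satisfied, so patient's share is 10% × $5883 = $588.30. OOP would hit $1855.40 > $1525, so the cap limits the patient to $1525 − $1267.10 = $257.90.

$257.90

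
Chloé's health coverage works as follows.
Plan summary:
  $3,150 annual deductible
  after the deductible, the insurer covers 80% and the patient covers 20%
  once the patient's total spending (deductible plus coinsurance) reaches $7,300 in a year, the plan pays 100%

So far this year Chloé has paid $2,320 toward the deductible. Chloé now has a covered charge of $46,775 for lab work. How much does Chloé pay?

$4,980

$2,320 of the $3,150 deductible is already met, leaving $830.
After the $830 deductible portion, $46,775 − $830 = $45,945 is subject to coinsurance.
Coinsurance: $45,945 × 20% = $9,189.
Patient responsibility before any cap: $830 + $9,189 = $10,019.
That would bring total out-of-pocket to $12,339, past the $7,300 cap. The patient is capped at $7,300 − $2,320 = $4,980 on this claim.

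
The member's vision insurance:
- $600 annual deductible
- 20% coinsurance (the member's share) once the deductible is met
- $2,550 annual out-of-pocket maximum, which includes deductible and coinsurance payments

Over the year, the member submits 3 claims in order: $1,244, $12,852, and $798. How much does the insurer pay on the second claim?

Claim 1 — $1,244: deductible takes $600, $644 remains; 20% of $644 = $128.80. Member owes $728.80 (running OOP $728.80). Plan pays $1,244 − $728.80 = $515.20.
Claim 2 — $12,852: deductible met; 20% of $12,852 = $2,570.40. That would push OOP to $3,299.20, over the $2,550 cap, so member pays $2,550 − $728.80 = $1,821.20. Insurer: $12,852 − $1,821.20 = $11,030.80.

$11,030.80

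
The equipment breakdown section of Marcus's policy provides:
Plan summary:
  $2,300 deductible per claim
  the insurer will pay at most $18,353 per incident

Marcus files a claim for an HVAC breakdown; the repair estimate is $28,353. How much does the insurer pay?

Less the $2,300 deductible: $28,353 − $2,300 = $26,053.
Since $26,053 > $18,353, the payout is capped at $18,353.

$18,353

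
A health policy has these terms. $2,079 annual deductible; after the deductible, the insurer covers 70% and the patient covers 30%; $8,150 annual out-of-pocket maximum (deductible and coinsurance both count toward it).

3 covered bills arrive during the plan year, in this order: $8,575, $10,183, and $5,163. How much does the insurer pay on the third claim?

Claim 1 ($8,575): $2,079 finishes the deductible; $6,496 goes to coinsurance; patient's 30% is $1,948.80. Cost to patient: $4,027.80. OOP to date $4,027.80. Insurer: $8,575 − $4,027.80 = $4,547.20.
Claim 2 ($10,183): deductible already satisfied, so patient's share is 30% × $10,183 = $3,054.90. Patient owes $3,054.90 (running OOP $7,082.70). Insurer: $10,183 − $3,054.90 = $7,128.10.
Claim 3 ($5,163): 30% coinsurance on $5,163 = $1,548.90. OOP would hit $8,631.60 > $8,150, so the cap limits the patient to $8,150 − $7,082.70 = $1,067.30. Insurer: $5,163 − $1,067.30 = $4,095.70.

$4,095.70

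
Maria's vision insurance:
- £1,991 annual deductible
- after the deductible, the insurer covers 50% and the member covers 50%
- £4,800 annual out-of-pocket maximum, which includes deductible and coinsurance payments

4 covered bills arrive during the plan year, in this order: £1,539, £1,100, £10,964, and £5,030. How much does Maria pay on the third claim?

Claim 1 — £1,539: fully absorbed by the deductible. Cost to member: £1,539. OOP to date £1,539.
Claim 2 — £1,100: deductible takes £452, £648 remains; coinsurance £648 × 50% = £324. Member owes £776 (running OOP £2,315).
Claim 3 — £10,964: deductible met; 50% of £10,964 = £5,482. That would push OOP to £7,797, over the £4,800 cap, so member pays £4,800 − £2,315 = £2,485.

£2,485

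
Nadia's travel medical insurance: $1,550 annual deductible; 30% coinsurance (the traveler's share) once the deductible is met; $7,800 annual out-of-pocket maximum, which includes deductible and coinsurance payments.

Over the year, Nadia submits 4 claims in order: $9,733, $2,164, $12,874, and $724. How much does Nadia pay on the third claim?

$3,145.90

#1 ($9,733): $1,550 to deductible, leaving $8,183; 30% of $8,183 = $2,454.90. Traveler pays $4,004.90; OOP now $4,004.90.
#2 ($2,164): deductible already satisfied, so traveler's share is 30% × $2,164 = $649.20. Cost to traveler: $649.20. OOP to date $4,654.10.
#3 ($12,874): deductible already satisfied, so traveler's share is 30% × $12,874 = $3,862.20. That would push OOP to $8,516.30, over the $7,800 cap, so traveler pays $7,800 − $4,654.10 = $3,145.90.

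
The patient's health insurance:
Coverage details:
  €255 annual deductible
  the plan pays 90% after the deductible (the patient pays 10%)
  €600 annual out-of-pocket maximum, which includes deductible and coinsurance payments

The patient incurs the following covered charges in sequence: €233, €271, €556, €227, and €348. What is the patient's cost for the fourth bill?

Claim 1 — €233: all of it applies to the deductible. Patient owes €233 (running OOP €233).
Claim 2 — €271: €22 to deductible, leaving €249; coinsurance €249 × 10% = €24.90. Patient owes €46.90 (running OOP €279.90).
Claim 3 — €556: deductible met; 10% of €556 = €55.60. Patient pays €55.60; OOP now €335.50.
Claim 4 — €227: deductible met; 10% of €227 = €22.70. Cost to patient: €22.70. OOP to date €358.20.

€22.70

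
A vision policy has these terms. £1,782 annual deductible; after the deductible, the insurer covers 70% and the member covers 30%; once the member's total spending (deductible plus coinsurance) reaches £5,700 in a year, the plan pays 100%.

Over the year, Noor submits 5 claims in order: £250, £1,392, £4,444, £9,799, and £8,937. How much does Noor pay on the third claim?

Claim 1 (£250): entire amount goes to the deductible. Member owes £250 (running OOP £250).
Claim 2 (£1,392): entire amount goes to the deductible. Cost to member: £1,392. OOP to date £1,642.
Claim 3 (£4,444): £140 finishes the deductible; £4,304 goes to coinsurance; coinsurance £4,304 × 30% = £1,291.20. Member pays £1,431.20; OOP now £3,073.20.

£1,431.20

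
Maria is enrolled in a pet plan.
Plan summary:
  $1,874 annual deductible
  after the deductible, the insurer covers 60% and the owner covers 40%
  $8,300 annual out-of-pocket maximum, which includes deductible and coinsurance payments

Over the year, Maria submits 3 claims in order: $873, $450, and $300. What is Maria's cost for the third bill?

$300

Claim 1 ($873): all of it applies to the deductible. Owner owes $873 (running OOP $873).
Claim 2 ($450): fully absorbed by the deductible. Owner pays $450; OOP now $1,323.
Claim 3 ($300): all of it applies to the deductible. Owner owes $300 (running OOP $1,623).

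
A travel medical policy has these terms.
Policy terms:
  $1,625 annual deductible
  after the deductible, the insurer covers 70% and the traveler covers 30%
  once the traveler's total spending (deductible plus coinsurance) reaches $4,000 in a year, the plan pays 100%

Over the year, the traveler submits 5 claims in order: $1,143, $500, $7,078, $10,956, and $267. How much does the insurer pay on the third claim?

$4,954.60

Claim 1 ($1,143): all of it applies to the deductible. Traveler owes $1,143 (running OOP $1,143). Insurer: $1,143 − $1,143 = $0.
Claim 2 ($500): deductible takes $482, $18 remains; coinsurance $18 × 30% = $5.40. Traveler owes $487.40 (running OOP $1,630.40). Insurer: $500 − $487.40 = $12.60.
Claim 3 ($7,078): 30% coinsurance on $7,078 = $2,123.40. Traveler pays $2,123.40; OOP now $3,753.80. Plan pays $7,078 − $2,123.40 = $4,954.60.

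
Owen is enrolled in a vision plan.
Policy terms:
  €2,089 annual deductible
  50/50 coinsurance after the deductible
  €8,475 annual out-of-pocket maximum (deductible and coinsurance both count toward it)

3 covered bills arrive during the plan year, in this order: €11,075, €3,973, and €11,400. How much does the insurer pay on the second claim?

€2,080

#1 (€11,075): deductible takes €2,089, €8,986 remains; 50% of €8,986 = €4,493. Cost to member: €6,582. OOP to date €6,582. Insurer: €11,075 − €6,582 = €4,493.
#2 (€3,973): 50% coinsurance on €3,973 = €1,986.50. OOP would hit €8,568.50 > €8,475, so the cap limits the member to €8,475 − €6,582 = €1,893. Insurer: €3,973 − €1,893 = €2,080.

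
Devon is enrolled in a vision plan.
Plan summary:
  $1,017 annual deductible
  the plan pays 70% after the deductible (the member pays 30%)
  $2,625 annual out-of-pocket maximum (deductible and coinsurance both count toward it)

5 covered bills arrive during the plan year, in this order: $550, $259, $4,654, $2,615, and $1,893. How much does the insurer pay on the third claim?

Bill 1, $550: entire amount goes to the deductible. Member owes $550 (running OOP $550). Insurer: $550 − $550 = $0.
Bill 2, $259: entire amount goes to the deductible. Cost to member: $259. OOP to date $809. Plan pays $259 − $259 = $0.
Bill 3, $4,654: $208 to deductible, leaving $4,446; member's 30% is $1,333.80. Member owes $1,541.80 (running OOP $2,350.80). Insurer: $4,654 − $1,541.80 = $3,112.20.

$3,112.20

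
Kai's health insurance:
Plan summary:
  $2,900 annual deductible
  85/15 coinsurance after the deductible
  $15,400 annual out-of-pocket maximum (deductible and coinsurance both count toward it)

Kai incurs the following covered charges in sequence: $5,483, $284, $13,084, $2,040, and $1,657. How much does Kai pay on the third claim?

$1,962.60

Bill 1, $5,483: $2,900 finishes the deductible; $2,583 goes to coinsurance; 15% of $2,583 = $387.45. Patient owes $3,287.45 (running OOP $3,287.45).
Bill 2, $284: 15% coinsurance on $284 = $42.60. Patient pays $42.60; OOP now $3,330.05.
Bill 3, $13,084: deductible already satisfied, so patient's share is 15% × $13,084 = $1,962.60. Patient owes $1,962.60 (running OOP $5,292.65).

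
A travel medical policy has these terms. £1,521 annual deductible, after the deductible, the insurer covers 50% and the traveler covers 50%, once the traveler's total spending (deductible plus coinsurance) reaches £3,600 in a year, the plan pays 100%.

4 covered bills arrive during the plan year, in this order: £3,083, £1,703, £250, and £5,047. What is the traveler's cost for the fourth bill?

£321.50

#1 (£3,083): £1,521 finishes the deductible; £1,562 goes to coinsurance; traveler's 50% is £781. Cost to traveler: £2,302. OOP to date £2,302.
#2 (£1,703): 50% coinsurance on £1,703 = £851.50. Traveler owes £851.50 (running OOP £3,153.50).
#3 (£250): deductible met; 50% of £250 = £125. Traveler pays £125; OOP now £3,278.50.
#4 (£5,047): deductible met; 50% of £5,047 = £2,523.50. Adding that to £3,278.50 gives £5,802, past the £3,600 cap; traveler pays only £3,600 − £3,278.50 = £321.50.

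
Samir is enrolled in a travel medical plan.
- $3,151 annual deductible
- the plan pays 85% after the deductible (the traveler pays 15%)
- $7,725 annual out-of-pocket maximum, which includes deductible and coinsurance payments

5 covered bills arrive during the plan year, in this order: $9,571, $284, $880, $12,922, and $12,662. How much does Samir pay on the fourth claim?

$1,938.30

#1 ($9,571): $3,151 finishes the deductible; $6,420 goes to coinsurance; traveler's 15% is $963. Cost to traveler: $4,114. OOP to date $4,114.
#2 ($284): deductible already satisfied, so traveler's share is 15% × $284 = $42.60. Cost to traveler: $42.60. OOP to date $4,156.60.
#3 ($880): deductible already satisfied, so traveler's share is 15% × $880 = $132. Cost to traveler: $132. OOP to date $4,288.60.
#4 ($12,922): 15% coinsurance on $12,922 = $1,938.30. Traveler pays $1,938.30; OOP now $6,226.90.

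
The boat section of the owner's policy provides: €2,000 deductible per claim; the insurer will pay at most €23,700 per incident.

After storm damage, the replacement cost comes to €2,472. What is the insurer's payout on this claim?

€472

Less the €2,000 deductible: €2,472 − €2,000 = €472.
€472 ≤ €23,700, so the limit doesn't bind; insurer pays €472.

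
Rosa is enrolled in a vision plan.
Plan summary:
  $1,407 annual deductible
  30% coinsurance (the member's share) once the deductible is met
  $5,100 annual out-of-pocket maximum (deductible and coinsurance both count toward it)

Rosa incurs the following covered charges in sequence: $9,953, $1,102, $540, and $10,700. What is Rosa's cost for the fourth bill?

Bill 1, $9,953: $1,407 finishes the deductible; $8,546 goes to coinsurance; member's 30% is $2,563.80. Member owes $3,970.80 (running OOP $3,970.80).
Bill 2, $1,102: 30% coinsurance on $1,102 = $330.60. Member owes $330.60 (running OOP $4,301.40).
Bill 3, $540: 30% coinsurance on $540 = $162. Cost to member: $162. OOP to date $4,463.40.
Bill 4, $10,700: 30% coinsurance on $10,700 = $3,210. Adding that to $4,463.40 gives $7,673.40, past the $5,100 cap; member pays only $5,100 − $4,463.40 = $636.60.

$636.60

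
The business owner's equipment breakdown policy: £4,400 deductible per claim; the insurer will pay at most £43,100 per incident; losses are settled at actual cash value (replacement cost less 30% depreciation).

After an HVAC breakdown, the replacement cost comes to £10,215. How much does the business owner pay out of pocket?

Actual cash value after 30% depreciation: £10,215 × 70% = £7,150.50.
After the deductible, £7,150.50 − £4,400 = £2,750.50 remains.
£2,750.50 ≤ £43,100, so the limit doesn't bind; insurer pays £2,750.50.
Out of pocket: £10,215 − £2,750.50 = £7,464.50.

£7,464.50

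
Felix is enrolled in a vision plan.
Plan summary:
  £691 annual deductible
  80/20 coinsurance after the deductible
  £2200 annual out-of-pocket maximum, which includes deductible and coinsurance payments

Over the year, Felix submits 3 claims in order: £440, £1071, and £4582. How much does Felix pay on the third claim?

£916.40

Claim 1 — £440: all of it applies to the deductible. Member pays £440; OOP now £440.
Claim 2 — £1071: deductible takes £251, £820 remains; coinsurance £820 × 20% = £164. Cost to member: £415. OOP to date £855.
Claim 3 — £4582: 20% coinsurance on £4582 = £916.40. Member owes £916.40 (running OOP £1771.40).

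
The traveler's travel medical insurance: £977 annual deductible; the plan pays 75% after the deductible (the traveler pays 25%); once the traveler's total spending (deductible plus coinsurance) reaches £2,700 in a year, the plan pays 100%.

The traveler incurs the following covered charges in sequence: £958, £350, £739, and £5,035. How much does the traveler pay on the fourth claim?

Claim 1 — £958: all of it applies to the deductible. Traveler pays £958; OOP now £958.
Claim 2 — £350: £19 to deductible, leaving £331; traveler's 25% is £82.75. Cost to traveler: £101.75. OOP to date £1,059.75.
Claim 3 — £739: 25% coinsurance on £739 = £184.75. Cost to traveler: £184.75. OOP to date £1,244.50.
Claim 4 — £5,035: deductible already satisfied, so traveler's share is 25% × £5,035 = £1,258.75. Traveler owes £1,258.75 (running OOP £2,503.25).

£1,258.75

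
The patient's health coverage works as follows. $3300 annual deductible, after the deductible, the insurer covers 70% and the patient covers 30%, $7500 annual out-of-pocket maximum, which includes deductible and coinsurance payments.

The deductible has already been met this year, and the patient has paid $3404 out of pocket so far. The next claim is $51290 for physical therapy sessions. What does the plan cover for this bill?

$47194

With the deductible met, the entire $51290 is subject to coinsurance.
30% of $51290 = $15387 falls to the patient.
That would bring total out-of-pocket to $18791, past the $7500 cap. The patient is capped at $7500 − $3404 = $4096 on this claim.
The insurer covers the remainder: $51290 − $4096 = $47194.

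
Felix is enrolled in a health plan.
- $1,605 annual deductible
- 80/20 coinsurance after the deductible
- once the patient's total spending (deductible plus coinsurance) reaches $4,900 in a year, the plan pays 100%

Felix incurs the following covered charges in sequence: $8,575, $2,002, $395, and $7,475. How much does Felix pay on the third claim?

$79

#1 ($8,575): deductible takes $1,605, $6,970 remains; 20% of $6,970 = $1,394. Patient owes $2,999 (running OOP $2,999).
#2 ($2,002): deductible already satisfied, so patient's share is 20% × $2,002 = $400.40. Cost to patient: $400.40. OOP to date $3,399.40.
#3 ($395): 20% coinsurance on $395 = $79. Patient owes $79 (running OOP $3,478.40).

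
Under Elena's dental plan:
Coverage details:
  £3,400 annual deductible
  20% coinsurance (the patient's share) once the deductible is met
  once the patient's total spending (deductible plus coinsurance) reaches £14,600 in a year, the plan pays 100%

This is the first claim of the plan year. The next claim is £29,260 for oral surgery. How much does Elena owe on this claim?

£8,572

Deductible not yet touched, so the first £3,400 of the bill goes to the deductible.
After the £3,400 deductible portion, £29,260 − £3,400 = £25,860 is subject to coinsurance.
Patient's 20% share of £25,860 is £5,172.
Patient responsibility before any cap: £3,400 + £5,172 = £8,572.
Year-to-date out-of-pocket becomes £0 + £8,572 = £8,572, still under the £14,600 maximum, so no cap applies.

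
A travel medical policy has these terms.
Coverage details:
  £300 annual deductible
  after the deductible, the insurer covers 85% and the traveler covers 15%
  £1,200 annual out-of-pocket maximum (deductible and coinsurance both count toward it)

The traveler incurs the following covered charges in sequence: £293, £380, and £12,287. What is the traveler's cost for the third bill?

Claim 1 (£293): all of it applies to the deductible. Cost to traveler: £293. OOP to date £293.
Claim 2 (£380): £7 to deductible, leaving £373; coinsurance £373 × 15% = £55.95. Traveler owes £62.95 (running OOP £355.95).
Claim 3 (£12,287): deductible already satisfied, so traveler's share is 15% × £12,287 = £1,843.05. OOP would hit £2,199 > £1,200, so the cap limits the traveler to £1,200 − £355.95 = £844.05.

£844.05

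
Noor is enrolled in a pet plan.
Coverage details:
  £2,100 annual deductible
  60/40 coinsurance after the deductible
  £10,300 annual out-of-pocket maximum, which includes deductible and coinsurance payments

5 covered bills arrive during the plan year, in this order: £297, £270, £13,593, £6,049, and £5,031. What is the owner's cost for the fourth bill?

£2,419.60

Claim 1 — £297: all of it applies to the deductible. Owner pays £297; OOP now £297.
Claim 2 — £270: all of it applies to the deductible. Owner owes £270 (running OOP £567).
Claim 3 — £13,593: deductible takes £1,533, £12,060 remains; coinsurance £12,060 × 40% = £4,824. Owner owes £6,357 (running OOP £6,924).
Claim 4 — £6,049: deductible met; 40% of £6,049 = £2,419.60. Owner owes £2,419.60 (running OOP £9,343.60).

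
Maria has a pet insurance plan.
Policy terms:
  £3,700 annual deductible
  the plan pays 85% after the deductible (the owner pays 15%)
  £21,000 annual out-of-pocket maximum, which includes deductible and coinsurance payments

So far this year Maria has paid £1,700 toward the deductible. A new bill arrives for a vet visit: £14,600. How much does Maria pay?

Remaining deductible: £3,700 − £1,700 = £2,000.
That leaves £14,600 − £2,000 = £12,600 for coinsurance.
Coinsurance: £12,600 × 15% = £1,890.
That puts the owner's cost at £2,000 + £1,890 = £3,890 before any cap.
Total out-of-pocket so far would be £1,700 + £3,890 = £5,590, below the £21,000 cap — no reduction.

£3,890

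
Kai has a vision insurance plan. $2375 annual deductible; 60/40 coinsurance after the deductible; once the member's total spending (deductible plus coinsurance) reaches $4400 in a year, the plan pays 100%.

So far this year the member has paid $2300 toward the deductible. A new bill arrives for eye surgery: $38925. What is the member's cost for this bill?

Remaining deductible: $2375 − $2300 = $75.
The remaining $38850 (= $38925 − $75) moves to coinsurance.
Member's 40% share of $38850 is $15540.
So the member owes $75 + $15540 = $15615 before any cap.
That would bring total out-of-pocket to $17915, past the $4400 cap. The member is capped at $4400 − $2300 = $2100 on this claim.

$2100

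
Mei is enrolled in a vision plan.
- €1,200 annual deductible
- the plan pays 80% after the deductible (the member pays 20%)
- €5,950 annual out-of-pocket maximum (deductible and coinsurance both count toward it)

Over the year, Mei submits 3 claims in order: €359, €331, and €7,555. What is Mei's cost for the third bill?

#1 (€359): all of it applies to the deductible. Member owes €359 (running OOP €359).
#2 (€331): fully absorbed by the deductible. Cost to member: €331. OOP to date €690.
#3 (€7,555): deductible takes €510, €7,045 remains; coinsurance €7,045 × 20% = €1,409. Cost to member: €1,919. OOP to date €2,609.

€1,919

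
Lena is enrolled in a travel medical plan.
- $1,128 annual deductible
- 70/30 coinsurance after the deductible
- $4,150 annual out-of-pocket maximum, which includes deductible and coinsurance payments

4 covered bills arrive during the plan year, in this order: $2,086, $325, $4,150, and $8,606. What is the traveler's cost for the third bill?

Bill 1, $2,086: $1,128 to deductible, leaving $958; coinsurance $958 × 30% = $287.40. Traveler owes $1,415.40 (running OOP $1,415.40).
Bill 2, $325: deductible met; 30% of $325 = $97.50. Traveler pays $97.50; OOP now $1,512.90.
Bill 3, $4,150: deductible already satisfied, so traveler's share is 30% × $4,150 = $1,245. Traveler pays $1,245; OOP now $2,757.90.

$1,245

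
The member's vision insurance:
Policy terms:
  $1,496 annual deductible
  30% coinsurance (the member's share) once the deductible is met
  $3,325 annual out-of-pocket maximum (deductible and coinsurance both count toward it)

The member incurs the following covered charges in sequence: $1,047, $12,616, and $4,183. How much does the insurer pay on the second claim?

Claim 1 ($1,047): all of it applies to the deductible. Member pays $1,047; OOP now $1,047. Insurer: $1,047 − $1,047 = $0.
Claim 2 ($12,616): $449 to deductible, leaving $12,167; 30% of $12,167 = $3,650.10. Together that's $449 + $3,650.10 = $4,099.10. OOP would hit $5,146.10 > $3,325, so the cap limits the member to $3,325 − $1,047 = $2,278. Plan pays $12,616 − $2,278 = $10,338.

$10,338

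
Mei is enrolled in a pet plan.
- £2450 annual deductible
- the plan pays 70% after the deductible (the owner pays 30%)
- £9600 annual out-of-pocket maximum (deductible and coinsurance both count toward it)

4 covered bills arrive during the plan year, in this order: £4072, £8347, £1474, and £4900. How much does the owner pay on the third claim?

£442.20

#1 (£4072): £2450 finishes the deductible; £1622 goes to coinsurance; owner's 30% is £486.60. Owner owes £2936.60 (running OOP £2936.60).
#2 (£8347): 30% coinsurance on £8347 = £2504.10. Owner pays £2504.10; OOP now £5440.70.
#3 (£1474): deductible already satisfied, so owner's share is 30% × £1474 = £442.20. Owner owes £442.20 (running OOP £5882.90).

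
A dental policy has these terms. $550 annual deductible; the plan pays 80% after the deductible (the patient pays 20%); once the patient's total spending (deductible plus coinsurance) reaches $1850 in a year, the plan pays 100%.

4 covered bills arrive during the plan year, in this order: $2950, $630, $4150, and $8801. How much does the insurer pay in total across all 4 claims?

$14681

#1 ($2950): $550 finishes the deductible; $2400 goes to coinsurance; 20% of $2400 = $480. Patient owes $1030 (running OOP $1030). Insurer: $2950 − $1030 = $1920.
#2 ($630): 20% coinsurance on $630 = $126. Patient pays $126; OOP now $1156. Insurer: $630 − $126 = $504.
#3 ($4150): deductible met; 20% of $4150 = $830. OOP would hit $1986 > $1850, so the cap limits the patient to $1850 − $1156 = $694. Insurer: $4150 − $694 = $3456.
#4 ($8801): deductible met; 20% of $8801 = $1760.20. Adding that to $1850 gives $3610.20, past the $1850 cap; patient pays only $1850 − $1850 = $0. Insurer: $8801 − $0 = $8801.
Insurer total = bills − patient's total = $16531 − $1850 = $14681.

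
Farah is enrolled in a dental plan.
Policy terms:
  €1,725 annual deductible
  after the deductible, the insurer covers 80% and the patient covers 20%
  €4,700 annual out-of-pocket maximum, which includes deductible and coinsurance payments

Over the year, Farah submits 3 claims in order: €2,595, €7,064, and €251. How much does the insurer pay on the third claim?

€200.80

Claim 1 (€2,595): deductible takes €1,725, €870 remains; 20% of €870 = €174. Patient owes €1,899 (running OOP €1,899). Plan pays €2,595 − €1,899 = €696.
Claim 2 (€7,064): 20% coinsurance on €7,064 = €1,412.80. Patient owes €1,412.80 (running OOP €3,311.80). Plan pays €7,064 − €1,412.80 = €5,651.20.
Claim 3 (€251): deductible already satisfied, so patient's share is 20% × €251 = €50.20. Patient owes €50.20 (running OOP €3,362). Plan pays €251 − €50.20 = €200.80.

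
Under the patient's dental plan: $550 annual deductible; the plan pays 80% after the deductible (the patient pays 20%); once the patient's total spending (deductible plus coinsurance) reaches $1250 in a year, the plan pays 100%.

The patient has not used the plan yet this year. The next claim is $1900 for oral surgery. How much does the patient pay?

Deductible not yet touched, so the first $550 of the bill goes to the deductible.
That leaves $1900 − $550 = $1350 for coinsurance.
20% of $1350 = $270 falls to the patient.
Patient responsibility before any cap: $550 + $270 = $820.
Cumulative spending $0 + $820 = $820 stays under the $1250 maximum.

$820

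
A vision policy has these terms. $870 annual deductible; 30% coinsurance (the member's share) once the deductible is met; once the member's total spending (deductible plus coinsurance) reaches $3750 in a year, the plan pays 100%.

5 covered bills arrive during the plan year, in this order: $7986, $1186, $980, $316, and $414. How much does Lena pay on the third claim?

$294

Claim 1 ($7986): $870 finishes the deductible; $7116 goes to coinsurance; 30% of $7116 = $2134.80. Member pays $3004.80; OOP now $3004.80.
Claim 2 ($1186): deductible already satisfied, so member's share is 30% × $1186 = $355.80. Cost to member: $355.80. OOP to date $3360.60.
Claim 3 ($980): 30% coinsurance on $980 = $294. Cost to member: $294. OOP to date $3654.60.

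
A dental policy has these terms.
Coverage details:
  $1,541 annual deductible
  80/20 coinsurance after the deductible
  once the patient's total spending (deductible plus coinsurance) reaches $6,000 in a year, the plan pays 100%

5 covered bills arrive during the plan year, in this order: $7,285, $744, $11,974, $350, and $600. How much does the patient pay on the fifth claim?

$120

Bill 1, $7,285: deductible takes $1,541, $5,744 remains; coinsurance $5,744 × 20% = $1,148.80. Patient owes $2,689.80 (running OOP $2,689.80).
Bill 2, $744: deductible already satisfied, so patient's share is 20% × $744 = $148.80. Patient pays $148.80; OOP now $2,838.60.
Bill 3, $11,974: deductible already satisfied, so patient's share is 20% × $11,974 = $2,394.80. Cost to patient: $2,394.80. OOP to date $5,233.40.
Bill 4, $350: 20% coinsurance on $350 = $70. Cost to patient: $70. OOP to date $5,303.40.
Bill 5, $600: deductible already satisfied, so patient's share is 20% × $600 = $120. Patient pays $120; OOP now $5,423.40.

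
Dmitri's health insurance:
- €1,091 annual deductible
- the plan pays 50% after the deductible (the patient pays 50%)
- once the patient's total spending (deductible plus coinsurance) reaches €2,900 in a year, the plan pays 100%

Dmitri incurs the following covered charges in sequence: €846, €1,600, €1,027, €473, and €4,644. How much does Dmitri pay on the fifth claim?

#1 (€846): all of it applies to the deductible. Patient owes €846 (running OOP €846).
#2 (€1,600): €245 to deductible, leaving €1,355; coinsurance €1,355 × 50% = €677.50. Patient pays €922.50; OOP now €1,768.50.
#3 (€1,027): deductible met; 50% of €1,027 = €513.50. Cost to patient: €513.50. OOP to date €2,282.
#4 (€473): 50% coinsurance on €473 = €236.50. Patient owes €236.50 (running OOP €2,518.50).
#5 (€4,644): deductible already satisfied, so patient's share is 50% × €4,644 = €2,322. That would push OOP to €4,840.50, over the €2,900 cap, so patient pays €2,900 − €2,518.50 = €381.50.

€381.50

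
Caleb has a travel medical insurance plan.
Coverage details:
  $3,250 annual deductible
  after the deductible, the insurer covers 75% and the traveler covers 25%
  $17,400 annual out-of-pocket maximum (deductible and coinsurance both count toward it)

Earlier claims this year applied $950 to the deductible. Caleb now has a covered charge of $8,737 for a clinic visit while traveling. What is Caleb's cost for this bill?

$3,909.25

Deductible still to meet: $3,250 − $950 = $2,300.
The remaining $6,437 (= $8,737 − $2,300) moves to coinsurance.
25% of $6,437 = $1,609.25 falls to the traveler.
Traveler responsibility before any cap: $2,300 + $1,609.25 = $3,909.25.
Year-to-date out-of-pocket becomes $950 + $3,909.25 = $4,859.25, still under the $17,400 maximum, so no cap applies.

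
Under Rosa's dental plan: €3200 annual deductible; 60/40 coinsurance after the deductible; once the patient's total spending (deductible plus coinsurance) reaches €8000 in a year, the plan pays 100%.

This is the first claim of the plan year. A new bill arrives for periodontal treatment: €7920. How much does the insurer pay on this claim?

The full €3200 deductible is still open; €3200 of this bill applies to it.
That leaves €7920 − €3200 = €4720 for coinsurance.
Coinsurance: €4720 × 40% = €1888.
Patient responsibility before any cap: €3200 + €1888 = €5088.
Cumulative spending €0 + €5088 = €5088 stays under the €8000 maximum.
The plan picks up €7920 − €5088 = €2832.

€2832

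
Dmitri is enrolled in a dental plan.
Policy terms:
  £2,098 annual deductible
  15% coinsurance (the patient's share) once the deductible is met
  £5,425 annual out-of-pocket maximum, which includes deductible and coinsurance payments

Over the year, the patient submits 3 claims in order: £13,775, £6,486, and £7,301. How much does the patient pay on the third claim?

Bill 1, £13,775: £2,098 finishes the deductible; £11,677 goes to coinsurance; coinsurance £11,677 × 15% = £1,751.55. Patient owes £3,849.55 (running OOP £3,849.55).
Bill 2, £6,486: deductible already satisfied, so patient's share is 15% × £6,486 = £972.90. Cost to patient: £972.90. OOP to date £4,822.45.
Bill 3, £7,301: deductible met; 15% of £7,301 = £1,095.15. Adding that to £4,822.45 gives £5,917.60, past the £5,425 cap; patient pays only £5,425 − £4,822.45 = £602.55.

£602.55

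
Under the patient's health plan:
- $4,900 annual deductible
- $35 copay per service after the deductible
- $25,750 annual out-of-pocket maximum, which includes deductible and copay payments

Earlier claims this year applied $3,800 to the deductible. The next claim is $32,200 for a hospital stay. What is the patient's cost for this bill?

$1,135

$3,800 of the $4,900 deductible is already met, leaving $1,100.
The remaining $31,100 (= $32,200 − $1,100) moves to the copay.
Copay on this service: $35.
That puts the patient's cost at $1,100 + $35 = $1,135 before any cap.
Year-to-date out-of-pocket becomes $3,800 + $1,135 = $4,935, still under the $25,750 maximum, so no cap applies.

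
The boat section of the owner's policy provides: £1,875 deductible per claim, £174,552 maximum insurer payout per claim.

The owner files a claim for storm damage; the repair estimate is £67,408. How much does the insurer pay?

£65,533

After the deductible, £67,408 − £1,875 = £65,533 remains.
£65,533 ≤ £174,552, so the limit doesn't bind; insurer pays £65,533.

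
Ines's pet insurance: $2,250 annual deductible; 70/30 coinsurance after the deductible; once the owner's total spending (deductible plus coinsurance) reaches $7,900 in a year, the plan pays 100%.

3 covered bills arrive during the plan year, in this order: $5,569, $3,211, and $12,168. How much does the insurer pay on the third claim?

$8,517.60

#1 ($5,569): deductible takes $2,250, $3,319 remains; owner's 30% is $995.70. Owner pays $3,245.70; OOP now $3,245.70. Plan pays $5,569 − $3,245.70 = $2,323.30.
#2 ($3,211): 30% coinsurance on $3,211 = $963.30. Owner owes $963.30 (running OOP $4,209). Plan pays $3,211 − $963.30 = $2,247.70.
#3 ($12,168): deductible already satisfied, so owner's share is 30% × $12,168 = $3,650.40. Owner pays $3,650.40; OOP now $7,859.40. Plan pays $12,168 − $3,650.40 = $8,517.60.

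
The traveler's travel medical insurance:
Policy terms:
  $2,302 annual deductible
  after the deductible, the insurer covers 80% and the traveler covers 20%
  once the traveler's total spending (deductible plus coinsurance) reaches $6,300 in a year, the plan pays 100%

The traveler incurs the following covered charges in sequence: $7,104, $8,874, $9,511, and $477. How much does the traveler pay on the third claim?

Bill 1, $7,104: $2,302 to deductible, leaving $4,802; coinsurance $4,802 × 20% = $960.40. Traveler pays $3,262.40; OOP now $3,262.40.
Bill 2, $8,874: 20% coinsurance on $8,874 = $1,774.80. Traveler owes $1,774.80 (running OOP $5,037.20).
Bill 3, $9,511: deductible already satisfied, so traveler's share is 20% × $9,511 = $1,902.20. OOP would hit $6,939.40 > $6,300, so the cap limits the traveler to $6,300 − $5,037.20 = $1,262.80.

$1,262.80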